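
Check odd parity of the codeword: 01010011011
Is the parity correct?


Number of 1s: 6

No, parity error (6 ones)


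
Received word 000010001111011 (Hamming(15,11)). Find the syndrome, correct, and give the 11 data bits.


Syndrome = 0: no error detected

Data: 01001111011 (no errors)


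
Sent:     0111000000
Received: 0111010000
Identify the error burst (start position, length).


XOR: 0000010000

Burst at position 5, length 1


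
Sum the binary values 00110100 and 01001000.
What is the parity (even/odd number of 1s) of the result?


00110100 = 52
01001000 = 72
Sum = 124 = 1111100
1s count = 5

odd parity (5 ones in 1111100)


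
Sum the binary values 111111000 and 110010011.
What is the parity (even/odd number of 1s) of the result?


111111000 = 504
110010011 = 403
Sum = 907 = 1110001011
1s count = 6

even parity (6 ones in 1110001011)


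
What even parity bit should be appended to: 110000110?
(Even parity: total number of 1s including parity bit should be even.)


Number of 1s in data: 4
Parity bit: 0

0


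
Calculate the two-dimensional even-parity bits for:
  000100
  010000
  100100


Row parities: 110
Column parities: 110000

Row P: 110, Col P: 110000, Corner: 0


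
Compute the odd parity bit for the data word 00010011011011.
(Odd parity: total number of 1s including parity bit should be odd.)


Number of 1s in data: 7
Parity bit: 0

0


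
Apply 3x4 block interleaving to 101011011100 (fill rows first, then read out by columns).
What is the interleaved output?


Matrix:
  1010
  1101
  1100
Read columns: 111011100010

111011100010


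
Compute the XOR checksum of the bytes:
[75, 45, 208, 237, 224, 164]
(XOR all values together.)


XOR chain: 75 ^ 45 ^ 208 ^ 237 ^ 224 ^ 164 = 31

31


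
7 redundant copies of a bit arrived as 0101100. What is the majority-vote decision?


Ones: 3 out of 7
Threshold: 4

0 (3/7 voted 1)


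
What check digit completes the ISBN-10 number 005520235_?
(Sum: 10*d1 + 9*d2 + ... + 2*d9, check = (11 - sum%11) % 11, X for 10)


Weighted sum: 114
114 mod 11 = 4

Check digit: 7


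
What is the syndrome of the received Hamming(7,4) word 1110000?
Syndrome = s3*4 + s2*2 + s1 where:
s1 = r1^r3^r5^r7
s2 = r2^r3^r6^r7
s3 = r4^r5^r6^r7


s1=0, s2=0, s3=0

Syndrome = 0 (no error)


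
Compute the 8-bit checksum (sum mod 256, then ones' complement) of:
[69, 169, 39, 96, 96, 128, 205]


Sum = 802 mod 256 = 34
Complement = 221

221


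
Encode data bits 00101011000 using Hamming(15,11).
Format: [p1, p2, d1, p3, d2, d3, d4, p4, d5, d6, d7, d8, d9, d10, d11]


Parity bits: p1=0, p2=0, p3=0, p4=1

000001011011000


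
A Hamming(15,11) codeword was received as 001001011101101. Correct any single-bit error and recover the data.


Syndrome = 0: no error detected

Data: 10101101101 (no errors)


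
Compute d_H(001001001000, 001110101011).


XOR: 000111100011
Count of 1s: 6

6


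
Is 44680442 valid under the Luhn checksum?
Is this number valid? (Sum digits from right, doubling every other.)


Luhn sum = 37
37 mod 10 = 7

Invalid (Luhn sum mod 10 = 7)


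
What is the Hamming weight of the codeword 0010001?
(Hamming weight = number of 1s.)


Counting 1s in 0010001

2


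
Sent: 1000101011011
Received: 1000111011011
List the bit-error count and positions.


XOR: 0000010000000

1 error(s) at position(s): 5


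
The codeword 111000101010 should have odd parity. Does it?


Number of 1s: 6

No, parity error (6 ones)


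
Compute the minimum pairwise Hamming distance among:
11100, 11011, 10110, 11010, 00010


Comparing all pairs, minimum distance: 1
Can detect 0 errors, correct 0 errors

1


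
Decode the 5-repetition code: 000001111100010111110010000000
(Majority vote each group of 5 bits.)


Groups: 00000, 11111, 00010, 11111, 00100, 00000
Majority votes: 010100

010100


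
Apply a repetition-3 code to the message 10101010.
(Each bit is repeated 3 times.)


Each bit -> 3 copies

111000111000111000111000


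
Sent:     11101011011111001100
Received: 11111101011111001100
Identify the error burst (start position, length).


XOR: 00010110000000000000

Burst at position 3, length 4


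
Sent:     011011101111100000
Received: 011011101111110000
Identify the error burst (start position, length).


XOR: 000000000000010000

Burst at position 13, length 1


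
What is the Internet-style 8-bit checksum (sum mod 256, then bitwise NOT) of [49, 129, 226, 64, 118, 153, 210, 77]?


Sum = 1026 mod 256 = 2
Complement = 253

253


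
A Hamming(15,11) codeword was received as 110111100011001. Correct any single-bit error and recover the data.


Syndrome = 11: error at position 11

Data: 01110001001 (corrected bit 11)


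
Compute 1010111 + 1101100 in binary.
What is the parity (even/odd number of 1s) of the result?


1010111 = 87
1101100 = 108
Sum = 195 = 11000011
1s count = 4

even parity (4 ones in 11000011)


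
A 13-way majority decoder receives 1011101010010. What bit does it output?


Ones: 7 out of 13
Threshold: 7

1 (7/13 voted 1)


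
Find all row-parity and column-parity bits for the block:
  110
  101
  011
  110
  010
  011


Row parities: 000010
Column parities: 111

Row P: 000010, Col P: 111, Corner: 1


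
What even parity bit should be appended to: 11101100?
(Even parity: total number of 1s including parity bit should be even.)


Number of 1s in data: 5
Parity bit: 1

1


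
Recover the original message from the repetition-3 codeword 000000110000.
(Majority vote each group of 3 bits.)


Groups: 000, 000, 110, 000
Majority votes: 0010

0010


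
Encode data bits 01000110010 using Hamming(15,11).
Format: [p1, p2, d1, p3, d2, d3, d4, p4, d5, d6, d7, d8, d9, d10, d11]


Parity bits: p1=0, p2=1, p3=0, p4=1

010010010110010


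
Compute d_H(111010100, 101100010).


XOR: 010110110
Count of 1s: 5

5


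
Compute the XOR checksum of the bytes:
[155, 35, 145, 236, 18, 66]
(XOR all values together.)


XOR chain: 155 ^ 35 ^ 145 ^ 236 ^ 18 ^ 66 = 149

149


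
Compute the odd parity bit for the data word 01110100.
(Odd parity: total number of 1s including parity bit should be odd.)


Number of 1s in data: 4
Parity bit: 1

1


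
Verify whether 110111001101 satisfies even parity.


Number of 1s: 8

Yes, parity is correct (8 ones)


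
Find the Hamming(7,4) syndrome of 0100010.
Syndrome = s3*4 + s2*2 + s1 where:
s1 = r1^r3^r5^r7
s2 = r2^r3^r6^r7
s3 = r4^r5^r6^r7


s1=0, s2=0, s3=1

Syndrome = 4 (error at position 4)


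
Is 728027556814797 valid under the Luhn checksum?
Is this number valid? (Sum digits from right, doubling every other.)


Luhn sum = 77
77 mod 10 = 7

Invalid (Luhn sum mod 10 = 7)


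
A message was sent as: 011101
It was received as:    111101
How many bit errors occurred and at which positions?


XOR: 100000

1 error(s) at position(s): 0


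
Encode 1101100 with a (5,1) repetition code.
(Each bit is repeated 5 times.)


Each bit -> 5 copies

11111111110000011111111110000000000


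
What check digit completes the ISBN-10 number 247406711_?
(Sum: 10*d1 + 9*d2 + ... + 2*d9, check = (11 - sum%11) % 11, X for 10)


Weighted sum: 203
203 mod 11 = 5

Check digit: 6


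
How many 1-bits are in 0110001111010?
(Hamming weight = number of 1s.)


Counting 1s in 0110001111010

7


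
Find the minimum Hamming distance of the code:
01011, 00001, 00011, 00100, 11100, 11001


Comparing all pairs, minimum distance: 1
Can detect 0 errors, correct 0 errors

1


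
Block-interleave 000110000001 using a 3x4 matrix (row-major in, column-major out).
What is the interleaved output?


Matrix:
  0001
  1000
  0001
Read columns: 010000000101

010000000101


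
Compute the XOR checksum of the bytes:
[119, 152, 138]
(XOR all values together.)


XOR chain: 119 ^ 152 ^ 138 = 101

101


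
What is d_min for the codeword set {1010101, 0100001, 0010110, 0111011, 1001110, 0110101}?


Comparing all pairs, minimum distance: 2
Can detect 1 errors, correct 0 errors

2


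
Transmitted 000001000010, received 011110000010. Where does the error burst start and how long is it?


XOR: 011111000000

Burst at position 1, length 5


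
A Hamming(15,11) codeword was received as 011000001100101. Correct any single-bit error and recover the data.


Syndrome = 0: no error detected

Data: 10001100101 (no errors)


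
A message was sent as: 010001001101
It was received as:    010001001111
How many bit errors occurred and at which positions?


XOR: 000000000010

1 error(s) at position(s): 10


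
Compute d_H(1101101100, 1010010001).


XOR: 0111111101
Count of 1s: 8

8


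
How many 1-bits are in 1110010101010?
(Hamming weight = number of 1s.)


Counting 1s in 1110010101010

7


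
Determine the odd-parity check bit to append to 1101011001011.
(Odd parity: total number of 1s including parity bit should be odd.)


Number of 1s in data: 8
Parity bit: 1

1


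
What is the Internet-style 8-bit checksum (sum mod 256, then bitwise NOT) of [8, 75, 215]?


Sum = 298 mod 256 = 42
Complement = 213

213


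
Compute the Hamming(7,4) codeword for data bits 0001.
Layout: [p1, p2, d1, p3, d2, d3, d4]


Parity bits: p1=1, p2=1, p3=1

1101001


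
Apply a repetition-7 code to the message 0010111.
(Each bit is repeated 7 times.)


Each bit -> 7 copies

0000000000000011111110000000111111111111111111111


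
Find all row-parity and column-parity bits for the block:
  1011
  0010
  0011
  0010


Row parities: 1101
Column parities: 1000

Row P: 1101, Col P: 1000, Corner: 1


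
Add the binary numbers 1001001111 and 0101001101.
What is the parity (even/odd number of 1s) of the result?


1001001111 = 591
0101001101 = 333
Sum = 924 = 1110011100
1s count = 6

even parity (6 ones in 1110011100)


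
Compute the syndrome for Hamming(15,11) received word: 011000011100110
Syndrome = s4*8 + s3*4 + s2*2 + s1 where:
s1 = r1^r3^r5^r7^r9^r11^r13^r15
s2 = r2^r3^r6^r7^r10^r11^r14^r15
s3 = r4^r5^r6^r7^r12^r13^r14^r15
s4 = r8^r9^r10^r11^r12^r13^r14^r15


s1=1, s2=0, s3=0, s4=1

Syndrome = 9 (error at position 9)


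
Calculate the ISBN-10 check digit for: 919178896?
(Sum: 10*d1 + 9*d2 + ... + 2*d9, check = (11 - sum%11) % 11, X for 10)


Weighted sum: 331
331 mod 11 = 1

Check digit: X


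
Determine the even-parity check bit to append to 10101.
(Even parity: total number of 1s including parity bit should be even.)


Number of 1s in data: 3
Parity bit: 1

1


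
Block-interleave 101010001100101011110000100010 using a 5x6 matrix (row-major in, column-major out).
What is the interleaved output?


Matrix:
  101010
  001100
  101011
  110000
  100010
Read columns: 101110001011100010001010100100

101110001011100010001010100100


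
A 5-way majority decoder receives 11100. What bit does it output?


Ones: 3 out of 5
Threshold: 3

1 (3/5 voted 1)


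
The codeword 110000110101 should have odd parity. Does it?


Number of 1s: 6

No, parity error (6 ones)


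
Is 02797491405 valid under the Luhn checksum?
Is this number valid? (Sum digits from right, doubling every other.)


Luhn sum = 55
55 mod 10 = 5

Invalid (Luhn sum mod 10 = 5)


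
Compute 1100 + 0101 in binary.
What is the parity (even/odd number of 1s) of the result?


1100 = 12
0101 = 5
Sum = 17 = 10001
1s count = 2

even parity (2 ones in 10001)


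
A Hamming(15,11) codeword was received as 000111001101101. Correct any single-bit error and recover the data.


Syndrome = 10: error at position 10

Data: 01101001101 (corrected bit 10)


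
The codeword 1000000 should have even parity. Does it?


Number of 1s: 1

No, parity error (1 ones)


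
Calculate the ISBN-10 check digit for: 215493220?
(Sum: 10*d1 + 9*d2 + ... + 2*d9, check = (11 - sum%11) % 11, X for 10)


Weighted sum: 180
180 mod 11 = 4

Check digit: 7


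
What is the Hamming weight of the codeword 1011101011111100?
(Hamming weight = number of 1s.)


Counting 1s in 1011101011111100

11


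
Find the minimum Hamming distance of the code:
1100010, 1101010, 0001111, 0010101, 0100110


Comparing all pairs, minimum distance: 1
Can detect 0 errors, correct 0 errors

1


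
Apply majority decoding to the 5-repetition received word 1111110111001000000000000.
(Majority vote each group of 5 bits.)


Groups: 11111, 10111, 00100, 00000, 00000
Majority votes: 11000

11000


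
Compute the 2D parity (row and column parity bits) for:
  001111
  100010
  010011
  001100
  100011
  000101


Row parities: 001010
Column parities: 010100

Row P: 001010, Col P: 010100, Corner: 0


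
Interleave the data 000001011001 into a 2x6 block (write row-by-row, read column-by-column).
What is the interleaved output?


Matrix:
  000001
  011001
Read columns: 000101000011

000101000011


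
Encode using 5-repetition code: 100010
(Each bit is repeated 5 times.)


Each bit -> 5 copies

111110000000000000001111100000


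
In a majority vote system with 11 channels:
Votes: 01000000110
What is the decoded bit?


Ones: 3 out of 11
Threshold: 6

0 (3/11 voted 1)


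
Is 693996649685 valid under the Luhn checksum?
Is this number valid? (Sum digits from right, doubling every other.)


Luhn sum = 76
76 mod 10 = 6

Invalid (Luhn sum mod 10 = 6)


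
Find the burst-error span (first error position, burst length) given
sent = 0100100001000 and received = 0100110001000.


XOR: 0000010000000

Burst at position 5, length 1


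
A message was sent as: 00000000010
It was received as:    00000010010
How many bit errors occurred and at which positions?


XOR: 00000010000

1 error(s) at position(s): 6


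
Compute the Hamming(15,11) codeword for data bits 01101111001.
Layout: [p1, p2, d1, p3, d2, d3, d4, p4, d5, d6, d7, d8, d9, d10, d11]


Parity bits: p1=0, p2=0, p3=0, p4=1

000011011111001


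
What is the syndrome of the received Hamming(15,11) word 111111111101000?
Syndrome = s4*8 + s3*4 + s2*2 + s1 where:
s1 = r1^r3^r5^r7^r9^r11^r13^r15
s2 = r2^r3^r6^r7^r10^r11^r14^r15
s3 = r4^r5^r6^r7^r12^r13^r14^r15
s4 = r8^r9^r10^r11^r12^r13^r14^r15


s1=1, s2=1, s3=1, s4=0

Syndrome = 7 (error at position 7)


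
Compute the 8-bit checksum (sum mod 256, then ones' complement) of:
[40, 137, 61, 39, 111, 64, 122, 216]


Sum = 790 mod 256 = 22
Complement = 233

233


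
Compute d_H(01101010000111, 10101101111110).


XOR: 11000111111001
Count of 1s: 9

9


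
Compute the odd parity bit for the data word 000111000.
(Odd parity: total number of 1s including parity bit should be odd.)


Number of 1s in data: 3
Parity bit: 0

0


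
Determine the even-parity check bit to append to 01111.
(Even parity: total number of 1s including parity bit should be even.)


Number of 1s in data: 4
Parity bit: 0

0


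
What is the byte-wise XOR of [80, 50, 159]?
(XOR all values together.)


XOR chain: 80 ^ 50 ^ 159 = 253

253


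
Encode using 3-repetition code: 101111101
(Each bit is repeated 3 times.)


Each bit -> 3 copies

111000111111111111111000111


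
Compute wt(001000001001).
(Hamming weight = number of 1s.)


Counting 1s in 001000001001

3


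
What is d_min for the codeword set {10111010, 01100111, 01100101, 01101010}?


Comparing all pairs, minimum distance: 1
Can detect 0 errors, correct 0 errors

1


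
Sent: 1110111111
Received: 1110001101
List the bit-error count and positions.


XOR: 0000110010

3 error(s) at position(s): 4, 5, 8


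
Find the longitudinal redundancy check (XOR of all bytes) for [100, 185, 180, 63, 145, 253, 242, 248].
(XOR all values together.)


XOR chain: 100 ^ 185 ^ 180 ^ 63 ^ 145 ^ 253 ^ 242 ^ 248 = 48

48


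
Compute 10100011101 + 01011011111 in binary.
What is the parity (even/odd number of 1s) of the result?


10100011101 = 1309
01011011111 = 735
Sum = 2044 = 11111111100
1s count = 9

odd parity (9 ones in 11111111100)


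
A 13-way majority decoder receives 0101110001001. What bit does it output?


Ones: 6 out of 13
Threshold: 7

0 (6/13 voted 1)


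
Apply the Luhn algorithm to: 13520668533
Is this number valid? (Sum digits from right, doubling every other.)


Luhn sum = 46
46 mod 10 = 6

Invalid (Luhn sum mod 10 = 6)


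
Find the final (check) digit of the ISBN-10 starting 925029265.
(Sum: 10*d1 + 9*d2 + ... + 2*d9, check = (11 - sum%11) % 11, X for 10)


Weighted sum: 241
241 mod 11 = 10

Check digit: 1


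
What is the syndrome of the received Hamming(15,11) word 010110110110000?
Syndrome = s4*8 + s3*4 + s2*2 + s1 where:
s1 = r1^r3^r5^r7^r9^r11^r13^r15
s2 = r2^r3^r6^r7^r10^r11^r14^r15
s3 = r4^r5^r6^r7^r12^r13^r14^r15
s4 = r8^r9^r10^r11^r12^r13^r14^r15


s1=1, s2=0, s3=1, s4=1

Syndrome = 13 (error at position 13)


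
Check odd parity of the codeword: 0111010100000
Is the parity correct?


Number of 1s: 5

Yes, parity is correct (5 ones)


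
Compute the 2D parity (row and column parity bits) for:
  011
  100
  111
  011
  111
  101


Row parities: 011010
Column parities: 001

Row P: 011010, Col P: 001, Corner: 1


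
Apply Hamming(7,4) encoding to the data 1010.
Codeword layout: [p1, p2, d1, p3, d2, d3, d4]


Parity bits: p1=1, p2=0, p3=1

1011010


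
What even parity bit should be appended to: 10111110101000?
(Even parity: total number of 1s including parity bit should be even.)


Number of 1s in data: 8
Parity bit: 0

0


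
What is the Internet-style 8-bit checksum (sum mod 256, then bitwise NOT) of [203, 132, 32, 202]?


Sum = 569 mod 256 = 57
Complement = 198

198


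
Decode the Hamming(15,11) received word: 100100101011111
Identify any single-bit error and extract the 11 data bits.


Syndrome = 0: no error detected

Data: 00011011111 (no errors)


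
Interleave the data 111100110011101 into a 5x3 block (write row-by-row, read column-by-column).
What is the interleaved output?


Matrix:
  111
  100
  110
  011
  101
Read columns: 111011011010011

111011011010011


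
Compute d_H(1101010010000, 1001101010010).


XOR: 0100111000010
Count of 1s: 5

5


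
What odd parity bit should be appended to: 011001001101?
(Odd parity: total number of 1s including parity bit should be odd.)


Number of 1s in data: 6
Parity bit: 1

1


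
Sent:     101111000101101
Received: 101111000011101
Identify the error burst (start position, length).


XOR: 000000000110000

Burst at position 9, length 2


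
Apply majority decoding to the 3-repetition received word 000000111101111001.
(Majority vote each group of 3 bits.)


Groups: 000, 000, 111, 101, 111, 001
Majority votes: 001110

001110


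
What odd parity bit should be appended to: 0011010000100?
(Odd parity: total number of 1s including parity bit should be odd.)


Number of 1s in data: 4
Parity bit: 1

1


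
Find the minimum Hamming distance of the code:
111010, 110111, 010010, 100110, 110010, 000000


Comparing all pairs, minimum distance: 1
Can detect 0 errors, correct 0 errors

1


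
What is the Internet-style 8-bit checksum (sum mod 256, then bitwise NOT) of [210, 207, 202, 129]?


Sum = 748 mod 256 = 236
Complement = 19

19


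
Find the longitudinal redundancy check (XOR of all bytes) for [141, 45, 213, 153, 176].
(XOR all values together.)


XOR chain: 141 ^ 45 ^ 213 ^ 153 ^ 176 = 92

92


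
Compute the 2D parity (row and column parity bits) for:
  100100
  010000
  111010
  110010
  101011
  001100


Row parities: 010100
Column parities: 011011

Row P: 010100, Col P: 011011, Corner: 0


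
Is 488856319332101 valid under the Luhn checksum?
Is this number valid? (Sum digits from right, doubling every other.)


Luhn sum = 63
63 mod 10 = 3

Invalid (Luhn sum mod 10 = 3)


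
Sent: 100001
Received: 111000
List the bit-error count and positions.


XOR: 011001

3 error(s) at position(s): 1, 2, 5


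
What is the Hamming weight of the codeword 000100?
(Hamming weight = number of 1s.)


Counting 1s in 000100

1


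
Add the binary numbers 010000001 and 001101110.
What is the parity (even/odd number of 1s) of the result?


010000001 = 129
001101110 = 110
Sum = 239 = 11101111
1s count = 7

odd parity (7 ones in 11101111)


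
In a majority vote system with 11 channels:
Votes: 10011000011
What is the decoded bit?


Ones: 5 out of 11
Threshold: 6

0 (5/11 voted 1)


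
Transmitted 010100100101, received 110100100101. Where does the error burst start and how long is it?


XOR: 100000000000

Burst at position 0, length 1


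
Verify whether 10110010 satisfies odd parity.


Number of 1s: 4

No, parity error (4 ones)


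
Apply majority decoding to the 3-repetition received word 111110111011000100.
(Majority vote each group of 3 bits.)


Groups: 111, 110, 111, 011, 000, 100
Majority votes: 111100

111100


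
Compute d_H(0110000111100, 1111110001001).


XOR: 1001110110101
Count of 1s: 8

8


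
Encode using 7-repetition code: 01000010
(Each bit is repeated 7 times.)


Each bit -> 7 copies

00000001111111000000000000000000000000000011111110000000


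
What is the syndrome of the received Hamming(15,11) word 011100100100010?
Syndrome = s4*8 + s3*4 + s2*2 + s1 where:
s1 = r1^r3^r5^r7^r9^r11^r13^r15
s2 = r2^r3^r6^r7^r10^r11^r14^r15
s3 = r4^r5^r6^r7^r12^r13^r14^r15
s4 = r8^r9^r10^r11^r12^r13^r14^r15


s1=0, s2=1, s3=1, s4=0

Syndrome = 6 (error at position 6)


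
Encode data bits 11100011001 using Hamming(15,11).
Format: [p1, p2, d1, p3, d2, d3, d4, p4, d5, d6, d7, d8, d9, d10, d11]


Parity bits: p1=0, p2=0, p3=0, p4=1

001011010011001


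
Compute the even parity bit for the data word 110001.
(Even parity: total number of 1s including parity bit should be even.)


Number of 1s in data: 3
Parity bit: 1

1


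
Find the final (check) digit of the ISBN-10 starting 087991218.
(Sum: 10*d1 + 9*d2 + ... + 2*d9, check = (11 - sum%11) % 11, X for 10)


Weighted sum: 277
277 mod 11 = 2

Check digit: 9


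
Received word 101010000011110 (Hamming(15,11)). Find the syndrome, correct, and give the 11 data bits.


Syndrome = 3: error at position 3

Data: 01000011110 (corrected bit 3)


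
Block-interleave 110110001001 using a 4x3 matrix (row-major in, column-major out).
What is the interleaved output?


Matrix:
  110
  110
  001
  001
Read columns: 110011000011

110011000011


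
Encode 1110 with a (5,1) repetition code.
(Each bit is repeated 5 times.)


Each bit -> 5 copies

11111111111111100000


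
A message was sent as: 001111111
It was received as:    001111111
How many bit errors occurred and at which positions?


XOR: 000000000

0 errors (received matches sent)


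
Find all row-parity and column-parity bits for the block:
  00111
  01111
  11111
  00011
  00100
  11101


Row parities: 101010
Column parities: 01101

Row P: 101010, Col P: 01101, Corner: 1


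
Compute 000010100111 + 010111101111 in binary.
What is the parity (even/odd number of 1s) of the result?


000010100111 = 167
010111101111 = 1519
Sum = 1686 = 11010010110
1s count = 6

even parity (6 ones in 11010010110)


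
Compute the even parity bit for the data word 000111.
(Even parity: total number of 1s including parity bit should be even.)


Number of 1s in data: 3
Parity bit: 1

1


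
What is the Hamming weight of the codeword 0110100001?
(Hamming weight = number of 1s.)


Counting 1s in 0110100001

4


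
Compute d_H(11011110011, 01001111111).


XOR: 10010001100
Count of 1s: 4

4


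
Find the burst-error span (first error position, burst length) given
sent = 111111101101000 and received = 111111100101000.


XOR: 000000001000000

Burst at position 8, length 1


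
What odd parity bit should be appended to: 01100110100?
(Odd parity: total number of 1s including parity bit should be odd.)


Number of 1s in data: 5
Parity bit: 0

0


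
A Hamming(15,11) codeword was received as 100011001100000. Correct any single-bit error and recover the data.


Syndrome = 1: error at position 1

Data: 01101100000 (corrected bit 1)


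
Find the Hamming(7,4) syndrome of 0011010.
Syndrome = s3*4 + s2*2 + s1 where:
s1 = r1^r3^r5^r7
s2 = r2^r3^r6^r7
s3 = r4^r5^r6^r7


s1=1, s2=0, s3=0

Syndrome = 1 (error at position 1)


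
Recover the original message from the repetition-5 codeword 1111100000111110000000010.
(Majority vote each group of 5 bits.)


Groups: 11111, 00000, 11111, 00000, 00010
Majority votes: 10100

10100


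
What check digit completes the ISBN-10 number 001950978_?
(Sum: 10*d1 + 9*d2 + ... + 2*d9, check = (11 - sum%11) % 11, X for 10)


Weighted sum: 174
174 mod 11 = 9

Check digit: 2


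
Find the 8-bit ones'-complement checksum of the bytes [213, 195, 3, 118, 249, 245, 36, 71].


Sum = 1130 mod 256 = 106
Complement = 149

149


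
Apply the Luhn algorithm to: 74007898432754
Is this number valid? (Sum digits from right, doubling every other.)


Luhn sum = 66
66 mod 10 = 6

Invalid (Luhn sum mod 10 = 6)


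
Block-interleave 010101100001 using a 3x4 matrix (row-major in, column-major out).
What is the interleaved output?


Matrix:
  0101
  0110
  0001
Read columns: 000110010101

000110010101


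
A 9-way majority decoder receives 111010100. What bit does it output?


Ones: 5 out of 9
Threshold: 5

1 (5/9 voted 1)


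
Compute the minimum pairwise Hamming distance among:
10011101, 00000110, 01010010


Comparing all pairs, minimum distance: 3
Can detect 2 errors, correct 1 errors

3


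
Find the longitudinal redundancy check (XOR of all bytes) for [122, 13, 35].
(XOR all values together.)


XOR chain: 122 ^ 13 ^ 35 = 84

84


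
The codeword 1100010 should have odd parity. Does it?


Number of 1s: 3

Yes, parity is correct (3 ones)


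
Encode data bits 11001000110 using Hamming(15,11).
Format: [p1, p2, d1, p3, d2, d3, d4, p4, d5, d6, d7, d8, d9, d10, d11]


Parity bits: p1=0, p2=0, p3=1, p4=1

001110011000110


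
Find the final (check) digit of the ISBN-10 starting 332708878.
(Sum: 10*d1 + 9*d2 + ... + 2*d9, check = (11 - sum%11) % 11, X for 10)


Weighted sum: 231
231 mod 11 = 0

Check digit: 0


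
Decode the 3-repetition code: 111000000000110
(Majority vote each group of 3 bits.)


Groups: 111, 000, 000, 000, 110
Majority votes: 10001

10001


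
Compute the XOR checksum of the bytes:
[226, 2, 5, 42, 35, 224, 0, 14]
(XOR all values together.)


XOR chain: 226 ^ 2 ^ 5 ^ 42 ^ 35 ^ 224 ^ 0 ^ 14 = 2

2


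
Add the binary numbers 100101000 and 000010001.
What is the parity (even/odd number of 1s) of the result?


100101000 = 296
000010001 = 17
Sum = 313 = 100111001
1s count = 5

odd parity (5 ones in 100111001)


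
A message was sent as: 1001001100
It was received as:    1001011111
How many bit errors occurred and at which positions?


XOR: 0000010011

3 error(s) at position(s): 5, 8, 9


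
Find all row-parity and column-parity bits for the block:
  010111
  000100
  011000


Row parities: 010
Column parities: 001011

Row P: 010, Col P: 001011, Corner: 1


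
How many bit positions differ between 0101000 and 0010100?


XOR: 0111100
Count of 1s: 4

4


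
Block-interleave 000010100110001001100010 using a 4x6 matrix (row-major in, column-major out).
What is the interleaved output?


Matrix:
  000010
  100110
  001001
  100010
Read columns: 010100000010010011010010

010100000010010011010010


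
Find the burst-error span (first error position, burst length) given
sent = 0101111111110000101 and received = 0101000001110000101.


XOR: 0000111110000000000

Burst at position 4, length 5


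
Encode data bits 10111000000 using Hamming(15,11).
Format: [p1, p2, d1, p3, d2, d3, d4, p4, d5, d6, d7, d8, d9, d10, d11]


Parity bits: p1=1, p2=1, p3=0, p4=1

111001111000000


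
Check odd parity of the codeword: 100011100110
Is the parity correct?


Number of 1s: 6

No, parity error (6 ones)


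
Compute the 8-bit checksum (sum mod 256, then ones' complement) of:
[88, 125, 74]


Sum = 287 mod 256 = 31
Complement = 224

224


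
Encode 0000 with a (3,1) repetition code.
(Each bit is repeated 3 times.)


Each bit -> 3 copies

000000000000


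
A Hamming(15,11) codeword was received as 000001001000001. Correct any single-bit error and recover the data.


Syndrome = 0: no error detected

Data: 00101000001 (no errors)


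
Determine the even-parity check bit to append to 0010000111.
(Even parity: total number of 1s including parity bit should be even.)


Number of 1s in data: 4
Parity bit: 0

0


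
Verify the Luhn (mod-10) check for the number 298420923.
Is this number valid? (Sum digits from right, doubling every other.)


Luhn sum = 45
45 mod 10 = 5

Invalid (Luhn sum mod 10 = 5)


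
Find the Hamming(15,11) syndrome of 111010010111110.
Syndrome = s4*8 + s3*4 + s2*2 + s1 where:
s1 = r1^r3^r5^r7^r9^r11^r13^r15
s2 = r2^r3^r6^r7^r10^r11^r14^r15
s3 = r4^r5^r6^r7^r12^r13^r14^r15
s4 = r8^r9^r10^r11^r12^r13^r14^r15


s1=1, s2=1, s3=0, s4=0

Syndrome = 3 (error at position 3)


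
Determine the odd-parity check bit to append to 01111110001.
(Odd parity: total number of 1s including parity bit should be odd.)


Number of 1s in data: 7
Parity bit: 0

0


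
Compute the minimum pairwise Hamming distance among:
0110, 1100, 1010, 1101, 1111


Comparing all pairs, minimum distance: 1
Can detect 0 errors, correct 0 errors

1


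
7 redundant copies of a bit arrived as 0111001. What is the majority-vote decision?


Ones: 4 out of 7
Threshold: 4

1 (4/7 voted 1)


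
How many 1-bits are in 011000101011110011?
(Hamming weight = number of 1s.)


Counting 1s in 011000101011110011

10


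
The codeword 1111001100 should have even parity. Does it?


Number of 1s: 6

Yes, parity is correct (6 ones)


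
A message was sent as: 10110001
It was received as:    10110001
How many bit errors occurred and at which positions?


XOR: 00000000

0 errors (received matches sent)


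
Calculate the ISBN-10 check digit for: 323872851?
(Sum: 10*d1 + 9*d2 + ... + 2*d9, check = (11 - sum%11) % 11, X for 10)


Weighted sum: 229
229 mod 11 = 9

Check digit: 2


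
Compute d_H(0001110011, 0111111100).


XOR: 0110001111
Count of 1s: 6

6


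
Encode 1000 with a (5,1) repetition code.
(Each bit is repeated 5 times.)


Each bit -> 5 copies

11111000000000000000


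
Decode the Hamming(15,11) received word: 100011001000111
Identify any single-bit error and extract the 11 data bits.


Syndrome = 7: error at position 7

Data: 01111000111 (corrected bit 7)


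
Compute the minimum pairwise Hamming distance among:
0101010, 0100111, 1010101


Comparing all pairs, minimum distance: 3
Can detect 2 errors, correct 1 errors

3


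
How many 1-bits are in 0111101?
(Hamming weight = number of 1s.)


Counting 1s in 0111101

5


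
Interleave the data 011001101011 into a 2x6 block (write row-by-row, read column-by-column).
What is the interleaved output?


Matrix:
  011001
  101011
Read columns: 011011000111

011011000111


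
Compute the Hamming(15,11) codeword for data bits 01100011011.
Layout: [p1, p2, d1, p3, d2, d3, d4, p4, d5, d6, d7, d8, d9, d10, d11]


Parity bits: p1=1, p2=0, p3=1, p4=0

100111000011011


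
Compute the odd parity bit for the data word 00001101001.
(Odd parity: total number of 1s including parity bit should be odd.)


Number of 1s in data: 4
Parity bit: 1

1


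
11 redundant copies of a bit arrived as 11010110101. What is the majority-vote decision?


Ones: 7 out of 11
Threshold: 6

1 (7/11 voted 1)


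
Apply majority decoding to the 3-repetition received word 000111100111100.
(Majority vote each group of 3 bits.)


Groups: 000, 111, 100, 111, 100
Majority votes: 01010

01010


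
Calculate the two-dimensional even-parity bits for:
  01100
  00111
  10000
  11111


Row parities: 0111
Column parities: 00100

Row P: 0111, Col P: 00100, Corner: 1


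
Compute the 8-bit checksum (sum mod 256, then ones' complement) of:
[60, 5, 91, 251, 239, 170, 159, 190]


Sum = 1165 mod 256 = 141
Complement = 114

114


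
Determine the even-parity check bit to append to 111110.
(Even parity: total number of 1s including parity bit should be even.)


Number of 1s in data: 5
Parity bit: 1

1


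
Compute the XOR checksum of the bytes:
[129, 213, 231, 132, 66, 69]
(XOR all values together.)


XOR chain: 129 ^ 213 ^ 231 ^ 132 ^ 66 ^ 69 = 48

48


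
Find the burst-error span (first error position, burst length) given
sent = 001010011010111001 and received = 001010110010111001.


XOR: 000000101000000000

Burst at position 6, length 3


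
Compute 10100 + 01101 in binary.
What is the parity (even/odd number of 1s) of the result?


10100 = 20
01101 = 13
Sum = 33 = 100001
1s count = 2

even parity (2 ones in 100001)


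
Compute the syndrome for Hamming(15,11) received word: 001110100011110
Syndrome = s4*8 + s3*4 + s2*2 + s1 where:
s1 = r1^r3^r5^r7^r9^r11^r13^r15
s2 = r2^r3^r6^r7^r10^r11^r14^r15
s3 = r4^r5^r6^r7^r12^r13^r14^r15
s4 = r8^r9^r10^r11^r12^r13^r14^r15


s1=1, s2=0, s3=0, s4=0

Syndrome = 1 (error at position 1)


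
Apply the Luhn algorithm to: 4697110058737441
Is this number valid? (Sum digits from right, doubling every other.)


Luhn sum = 68
68 mod 10 = 8

Invalid (Luhn sum mod 10 = 8)


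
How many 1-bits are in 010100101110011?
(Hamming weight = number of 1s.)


Counting 1s in 010100101110011

8


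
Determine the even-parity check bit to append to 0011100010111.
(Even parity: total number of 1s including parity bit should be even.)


Number of 1s in data: 7
Parity bit: 1

1


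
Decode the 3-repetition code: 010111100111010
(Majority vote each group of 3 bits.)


Groups: 010, 111, 100, 111, 010
Majority votes: 01010

01010


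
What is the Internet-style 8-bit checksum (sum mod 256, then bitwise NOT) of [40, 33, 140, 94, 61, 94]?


Sum = 462 mod 256 = 206
Complement = 49

49


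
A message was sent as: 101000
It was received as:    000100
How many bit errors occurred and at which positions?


XOR: 101100

3 error(s) at position(s): 0, 2, 3


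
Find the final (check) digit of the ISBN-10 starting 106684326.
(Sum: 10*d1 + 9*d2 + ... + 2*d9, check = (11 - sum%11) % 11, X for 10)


Weighted sum: 198
198 mod 11 = 0

Check digit: 0


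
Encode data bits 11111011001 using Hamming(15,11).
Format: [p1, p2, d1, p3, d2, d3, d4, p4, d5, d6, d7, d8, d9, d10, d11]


Parity bits: p1=0, p2=1, p3=1, p4=0

011111101011001


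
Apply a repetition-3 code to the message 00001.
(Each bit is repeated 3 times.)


Each bit -> 3 copies

000000000000111


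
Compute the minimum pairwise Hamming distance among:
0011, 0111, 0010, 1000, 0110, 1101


Comparing all pairs, minimum distance: 1
Can detect 0 errors, correct 0 errors

1


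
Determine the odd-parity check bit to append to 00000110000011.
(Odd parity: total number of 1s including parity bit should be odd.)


Number of 1s in data: 4
Parity bit: 1

1


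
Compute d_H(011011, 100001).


XOR: 111010
Count of 1s: 4

4


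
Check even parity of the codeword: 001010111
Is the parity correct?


Number of 1s: 5

No, parity error (5 ones)


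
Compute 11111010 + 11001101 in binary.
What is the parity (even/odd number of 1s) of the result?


11111010 = 250
11001101 = 205
Sum = 455 = 111000111
1s count = 6

even parity (6 ones in 111000111)


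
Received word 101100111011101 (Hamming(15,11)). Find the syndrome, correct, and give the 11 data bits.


Syndrome = 5: error at position 5

Data: 11011011101 (corrected bit 5)


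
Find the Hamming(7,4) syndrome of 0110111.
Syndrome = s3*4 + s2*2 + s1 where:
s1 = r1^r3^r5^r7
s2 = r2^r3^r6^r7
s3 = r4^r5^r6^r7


s1=1, s2=0, s3=1

Syndrome = 5 (error at position 5)


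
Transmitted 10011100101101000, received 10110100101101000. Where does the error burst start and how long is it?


XOR: 00101000000000000

Burst at position 2, length 3


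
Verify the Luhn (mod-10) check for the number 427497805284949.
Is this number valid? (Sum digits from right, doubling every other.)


Luhn sum = 96
96 mod 10 = 6

Invalid (Luhn sum mod 10 = 6)


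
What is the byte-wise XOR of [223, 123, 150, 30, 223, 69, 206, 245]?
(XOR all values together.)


XOR chain: 223 ^ 123 ^ 150 ^ 30 ^ 223 ^ 69 ^ 206 ^ 245 = 141

141


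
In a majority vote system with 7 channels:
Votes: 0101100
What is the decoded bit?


Ones: 3 out of 7
Threshold: 4

0 (3/7 voted 1)


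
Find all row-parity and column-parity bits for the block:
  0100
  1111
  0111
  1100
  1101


Row parities: 10101
Column parities: 1101

Row P: 10101, Col P: 1101, Corner: 1


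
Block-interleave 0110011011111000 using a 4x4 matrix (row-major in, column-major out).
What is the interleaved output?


Matrix:
  0110
  0110
  1111
  1000
Read columns: 0011111011100010

0011111011100010


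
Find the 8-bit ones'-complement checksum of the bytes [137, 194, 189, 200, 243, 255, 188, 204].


Sum = 1610 mod 256 = 74
Complement = 181

181


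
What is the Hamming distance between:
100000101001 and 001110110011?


XOR: 101110011010
Count of 1s: 7

7


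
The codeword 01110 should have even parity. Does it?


Number of 1s: 3

No, parity error (3 ones)


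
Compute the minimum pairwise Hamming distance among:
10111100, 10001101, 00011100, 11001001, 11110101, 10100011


Comparing all pairs, minimum distance: 2
Can detect 1 errors, correct 0 errors

2


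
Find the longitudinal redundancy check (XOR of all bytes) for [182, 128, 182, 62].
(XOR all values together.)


XOR chain: 182 ^ 128 ^ 182 ^ 62 = 190

190


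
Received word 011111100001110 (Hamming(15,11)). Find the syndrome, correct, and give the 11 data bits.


Syndrome = 14: error at position 14

Data: 11110001100 (corrected bit 14)


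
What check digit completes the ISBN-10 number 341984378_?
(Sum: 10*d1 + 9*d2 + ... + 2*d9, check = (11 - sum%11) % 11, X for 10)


Weighted sum: 254
254 mod 11 = 1

Check digit: X


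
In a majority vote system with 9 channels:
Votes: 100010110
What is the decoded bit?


Ones: 4 out of 9
Threshold: 5

0 (4/9 voted 1)


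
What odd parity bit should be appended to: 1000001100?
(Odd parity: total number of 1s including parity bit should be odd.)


Number of 1s in data: 3
Parity bit: 0

0


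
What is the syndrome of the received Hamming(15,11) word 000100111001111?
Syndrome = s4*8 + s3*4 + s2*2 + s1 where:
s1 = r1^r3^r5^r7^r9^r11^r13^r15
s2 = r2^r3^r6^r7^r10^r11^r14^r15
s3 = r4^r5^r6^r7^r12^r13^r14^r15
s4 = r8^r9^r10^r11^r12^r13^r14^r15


s1=0, s2=1, s3=0, s4=0

Syndrome = 2 (error at position 2)


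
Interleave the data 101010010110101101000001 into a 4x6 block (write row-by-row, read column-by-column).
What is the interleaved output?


Matrix:
  101010
  010110
  101101
  000001
Read columns: 101001001010011011000011

101001001010011011000011


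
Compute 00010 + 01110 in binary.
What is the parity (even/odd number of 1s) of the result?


00010 = 2
01110 = 14
Sum = 16 = 10000
1s count = 1

odd parity (1 ones in 10000)


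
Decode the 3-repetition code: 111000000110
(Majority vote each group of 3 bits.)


Groups: 111, 000, 000, 110
Majority votes: 1001

1001


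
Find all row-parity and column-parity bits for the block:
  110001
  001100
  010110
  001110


Row parities: 1011
Column parities: 100101

Row P: 1011, Col P: 100101, Corner: 1
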